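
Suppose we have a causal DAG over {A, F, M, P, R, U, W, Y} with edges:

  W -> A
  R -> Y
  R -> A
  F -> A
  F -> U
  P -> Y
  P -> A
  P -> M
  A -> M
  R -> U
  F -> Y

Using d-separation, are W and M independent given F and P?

There are 6 undirected paths between W and M; checking each against the conditioning set {F, P}:
Path 1: W → A ← R → U ← F → Y ← P → M
  A is a collider here and neither A nor any of its descendants is conditioned on, so the collider stays closed — the path is blocked at A.
Path 2: W → A ← R → Y ← P → M
  A is a collider here and neither A nor any of its descendants is conditioned on, so the collider stays closed — the path is blocked at A.
Path 3: W → A → M
  A is a chain and A is not conditioned on — no node blocks this path, so it is active.
Path 4: W → A ← P → M
  A is a collider here and neither A nor any of its descendants is conditioned on, so the collider stays closed — the path is blocked at A.
Path 5: W → A ← F → U ← R → Y ← P → M
  A is a collider here and neither A nor any of its descendants is conditioned on, so the collider stays closed — the path is blocked at A.
Path 6: W → A ← F → Y ← P → M
  A is a collider here and neither A nor any of its descendants is conditioned on, so the collider stays closed — the path is blocked at A.
Because an active path exists, W and M are not d-separated.

No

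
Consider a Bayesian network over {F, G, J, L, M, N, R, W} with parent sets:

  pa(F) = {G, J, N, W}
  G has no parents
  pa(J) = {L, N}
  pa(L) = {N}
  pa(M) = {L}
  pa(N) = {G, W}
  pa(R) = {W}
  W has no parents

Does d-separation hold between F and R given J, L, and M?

No

There are 5 undirected paths between F and R; checking each against the conditioning set {J, L, M}:
Path 1: F ← J ← L ← N ← W → R
  J is a chain here and J is conditioned on, so the path is blocked at J.
Path 2: F ← J ← N ← W → R
  J is a chain here and J is conditioned on, so the path is blocked at J.
Path 3: F ← W → R
  W is a fork and W is not conditioned on — no node blocks this path, so it is active.
Path 4: F ← N ← W → R
  N is a chain and N is not conditioned on; W is a fork and W is not conditioned on — no node blocks this path, so it is active.
Path 5: F ← G → N ← W → R
  G is a fork and G is not conditioned on; N is a collider and its descendant J is conditioned on, which opens it; W is a fork and W is not conditioned on — no node blocks this path, so it is active.
Because an active path exists, F and R are not d-separated.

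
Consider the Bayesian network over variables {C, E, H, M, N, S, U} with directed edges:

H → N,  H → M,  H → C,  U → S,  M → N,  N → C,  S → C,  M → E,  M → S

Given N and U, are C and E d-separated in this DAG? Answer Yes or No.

There are 5 undirected paths between C and E; checking each against the conditioning set {N, U}:
  1. C ← H → M → E — H:fork[open]; M:chain[open] ⇒ active
  2. C ← H → N ← M → E — H:fork[open]; N:collider[open]; M:fork[open] ⇒ active
  3. C ← N ← M → E — N:chain[blocks]; M:fork[open] ⇒ blocked
  4. C ← N ← H → M → E — N:chain[blocks]; H:fork[open]; M:chain[open] ⇒ blocked
  5. C ← S ← M → E — S:chain[open]; M:fork[open] ⇒ active
At least one path is unblocked, so d-separation fails.

No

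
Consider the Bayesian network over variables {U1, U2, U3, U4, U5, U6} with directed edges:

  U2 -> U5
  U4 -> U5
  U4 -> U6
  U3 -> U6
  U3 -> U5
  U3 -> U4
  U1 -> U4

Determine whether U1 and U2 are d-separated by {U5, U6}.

No

Enumerating the 3 paths from U1 to U2 and testing each for blocking by {U5, U6}:
  1. U1 → U4 → U6 ← U3 → U5 ← U2 — U4:chain[open]; U6:collider[open]; U3:fork[open]; U5:collider[open] ⇒ active
  2. U1 → U4 ← U3 → U5 ← U2 — U4:collider[open]; U3:fork[open]; U5:collider[open] ⇒ active
  3. U1 → U4 → U5 ← U2 — U4:chain[open]; U5:collider[open] ⇒ active
Since the path U1 → U4 → U6 ← U3 → U5 ← U2 is active, U1 and U2 are not d-separated given {U5, U6}.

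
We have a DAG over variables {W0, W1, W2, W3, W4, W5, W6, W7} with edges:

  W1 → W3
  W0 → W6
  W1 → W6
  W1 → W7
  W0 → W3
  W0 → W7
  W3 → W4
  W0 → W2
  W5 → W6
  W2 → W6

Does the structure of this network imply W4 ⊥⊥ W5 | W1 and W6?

No

There are 6 undirected paths between W4 and W5; checking each against the conditioning set {W1, W6}:
  1. W4 ← W3 ← W1 → W7 ← W0 → W6 ← W5 — W3:chain[open]; W1:fork[blocks]; W7:collider[blocks]; W0:fork[open]; W6:collider[open] ⇒ blocked
  2. W4 ← W3 ← W1 → W7 ← W0 → W2 → W6 ← W5 — W3:chain[open]; W1:fork[blocks]; W7:collider[blocks]; W0:fork[open]; W2:chain[open]; W6:collider[open] ⇒ blocked
  3. W4 ← W3 ← W1 → W6 ← W5 — W3:chain[open]; W1:fork[blocks]; W6:collider[open] ⇒ blocked
  4. W4 ← W3 ← W0 → W7 ← W1 → W6 ← W5 — W3:chain[open]; W0:fork[open]; W7:collider[blocks]; W1:fork[blocks]; W6:collider[open] ⇒ blocked
  5. W4 ← W3 ← W0 → W6 ← W5 — W3:chain[open]; W0:fork[open]; W6:collider[open] ⇒ active
  6. W4 ← W3 ← W0 → W2 → W6 ← W5 — W3:chain[open]; W0:fork[open]; W2:chain[open]; W6:collider[open] ⇒ active
At least one path is unblocked, so d-separation fails.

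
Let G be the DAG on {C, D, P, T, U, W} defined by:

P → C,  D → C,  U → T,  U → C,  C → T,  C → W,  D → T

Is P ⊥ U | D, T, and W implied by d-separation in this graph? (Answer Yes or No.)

No

There are 3 undirected paths between P and U; checking each against the conditioning set {D, T, W}:
Path 1: P → C ← U
  C is a collider and its descendant W is conditioned on, which opens it — no node blocks this path, so it is active.
Path 2: P → C → T ← U
  C is a chain and C is not conditioned on; T is a collider and T is conditioned on, which opens it — no node blocks this path, so it is active.
Path 3: P → C ← D → T ← U
  D is a fork here and D is conditioned on, so the path is blocked at D.
Since the path P → C ← U is active, P and U are not d-separated given {D, T, W}.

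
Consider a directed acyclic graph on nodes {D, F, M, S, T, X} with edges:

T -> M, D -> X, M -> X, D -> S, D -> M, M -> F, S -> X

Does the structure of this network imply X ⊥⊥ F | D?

There are 3 undirected paths between X and F; checking each against the conditioning set {D}:
  1. X ← M → F — M:fork[open] ⇒ active
  2. X ← D → M → F — D:fork[blocks]; M:chain[open] ⇒ blocked
  3. X ← S ← D → M → F — S:chain[open]; D:fork[blocks]; M:chain[open] ⇒ blocked
Because an active path exists, X and F are not d-separated.

No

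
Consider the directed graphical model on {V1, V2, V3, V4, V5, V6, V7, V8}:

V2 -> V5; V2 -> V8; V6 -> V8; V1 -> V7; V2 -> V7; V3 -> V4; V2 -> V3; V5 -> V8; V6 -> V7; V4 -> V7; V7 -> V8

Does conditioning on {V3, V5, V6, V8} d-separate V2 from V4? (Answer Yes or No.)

No

There are 6 undirected paths between V2 and V4; checking each against the conditioning set {V3, V5, V6, V8}:
  1. V2 → V7 ← V4 — V7:collider[open] ⇒ active
  2. V2 → V8 ← V7 ← V4 — V8:collider[open]; V7:chain[open] ⇒ active
  3. V2 → V8 ← V6 → V7 ← V4 — V8:collider[open]; V6:fork[blocks]; V7:collider[open] ⇒ blocked
  4. V2 → V3 → V4 — V3:chain[blocks] ⇒ blocked
  5. V2 → V5 → V8 ← V7 ← V4 — V5:chain[blocks]; V8:collider[open]; V7:chain[open] ⇒ blocked
  6. V2 → V5 → V8 ← V6 → V7 ← V4 — V5:chain[blocks]; V8:collider[open]; V6:fork[blocks]; V7:collider[open] ⇒ blocked
Since the path V2 → V7 ← V4 is active, V2 and V4 are not d-separated given {V3, V5, V6, V8}.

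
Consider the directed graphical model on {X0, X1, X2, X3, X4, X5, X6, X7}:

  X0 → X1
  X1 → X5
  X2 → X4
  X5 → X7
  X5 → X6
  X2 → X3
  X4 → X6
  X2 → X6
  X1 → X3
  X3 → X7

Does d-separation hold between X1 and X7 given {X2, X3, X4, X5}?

Yes

There are 6 undirected paths between X1 and X7; checking each against the conditioning set {X2, X3, X4, X5}:
Path 1: X1 → X3 ← X2 → X6 ← X5 → X7
  X2 is a fork here and X2 is conditioned on, so the path is blocked at X2.
Path 2: X1 → X3 ← X2 → X4 → X6 ← X5 → X7
  X2 is a fork here and X2 is conditioned on, so the path is blocked at X2.
Path 3: X1 → X3 → X7
  X3 is a chain here and X3 is conditioned on, so the path is blocked at X3.
Path 4: X1 → X5 → X6 ← X2 → X3 → X7
  X5 is a chain here and X5 is conditioned on, so the path is blocked at X5.
Path 5: X1 → X5 → X6 ← X4 ← X2 → X3 → X7
  X5 is a chain here and X5 is conditioned on, so the path is blocked at X5.
Path 6: X1 → X5 → X7
  X5 is a chain here and X5 is conditioned on, so the path is blocked at X5.
All paths are blocked; X1 ⊥ X7 | {X2, X3, X4, X5} holds.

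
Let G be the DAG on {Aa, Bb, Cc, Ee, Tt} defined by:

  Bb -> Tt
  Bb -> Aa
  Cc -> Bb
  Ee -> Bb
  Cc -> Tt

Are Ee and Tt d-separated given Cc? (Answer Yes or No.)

We examine all 2 paths between Ee and Tt:
Path 1: Ee → Bb → Tt
  Bb is a chain and Bb is not conditioned on — no node blocks this path, so it is active.
Path 2: Ee → Bb ← Cc → Tt
  Bb is a collider here and neither Bb nor any of its descendants is conditioned on, so the collider stays closed — the path is blocked at Bb.
Because an active path exists, Ee and Tt are not d-separated.

No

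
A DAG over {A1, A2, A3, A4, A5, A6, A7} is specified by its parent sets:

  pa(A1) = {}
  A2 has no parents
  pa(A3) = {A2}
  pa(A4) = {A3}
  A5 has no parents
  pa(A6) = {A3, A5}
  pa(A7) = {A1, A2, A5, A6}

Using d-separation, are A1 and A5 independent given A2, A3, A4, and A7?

Enumerating the 3 paths from A1 to A5 and testing each for blocking by {A2, A3, A4, A7}:
Path 1: A1 → A7 ← A2 → A3 → A6 ← A5
  A2 is a fork here and A2 is conditioned on, so the path is blocked at A2.
Path 2: A1 → A7 ← A5
  A7 is a collider and A7 is conditioned on, which opens it — no node blocks this path, so it is active.
Path 3: A1 → A7 ← A6 ← A5
  A7 is a collider and A7 is conditioned on, which opens it; A6 is a chain and A6 is not conditioned on — no node blocks this path, so it is active.
Since the path A1 → A7 ← A5 is active, A1 and A5 are not d-separated given {A2, A3, A4, A7}.

No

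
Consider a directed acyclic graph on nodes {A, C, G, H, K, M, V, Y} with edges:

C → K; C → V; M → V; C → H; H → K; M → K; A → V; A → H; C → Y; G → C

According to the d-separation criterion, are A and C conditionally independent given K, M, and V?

There are 6 undirected paths between A and C; checking each against the conditioning set {K, M, V}:
Path 1: A → V ← C
  V is a collider and V is conditioned on, which opens it — no node blocks this path, so it is active.
Path 2: A → V ← M → K ← C
  M is a fork here and M is conditioned on, so the path is blocked at M.
Path 3: A → V ← M → K ← H ← C
  M is a fork here and M is conditioned on, so the path is blocked at M.
Path 4: A → H → K ← C
  H is a chain and H is not conditioned on; K is a collider and K is conditioned on, which opens it — no node blocks this path, so it is active.
Path 5: A → H → K ← M → V ← C
  M is a fork here and M is conditioned on, so the path is blocked at M.
Path 6: A → H ← C
  H is a collider and its descendant K is conditioned on, which opens it — no node blocks this path, so it is active.
At least one path is unblocked, so d-separation fails.

No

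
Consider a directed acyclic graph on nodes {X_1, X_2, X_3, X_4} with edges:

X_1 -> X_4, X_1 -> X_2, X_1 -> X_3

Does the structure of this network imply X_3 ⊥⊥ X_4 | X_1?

Yes

There is one path between X_3 and X_4:
Path 1: X_3 ← X_1 → X_4
  X_1 is a fork here and X_1 is conditioned on, so the path is blocked at X_1.
Every path is blocked, so X_3 and X_4 are d-separated given {X_1}.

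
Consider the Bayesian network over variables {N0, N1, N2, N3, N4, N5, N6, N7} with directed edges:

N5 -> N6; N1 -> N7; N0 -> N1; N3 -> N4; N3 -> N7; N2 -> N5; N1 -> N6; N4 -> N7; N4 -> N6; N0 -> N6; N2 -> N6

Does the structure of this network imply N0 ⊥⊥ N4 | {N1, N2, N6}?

No

Enumerating the 6 paths from N0 to N4 and testing each for blocking by {N1, N2, N6}:
Path 1: N0 → N1 → N6 ← N4
  N1 is a chain here and N1 is conditioned on, so the path is blocked at N1.
Path 2: N0 → N1 → N7 ← N4
  N1 is a chain here and N1 is conditioned on, so the path is blocked at N1.
Path 3: N0 → N1 → N7 ← N3 → N4
  N1 is a chain here and N1 is conditioned on, so the path is blocked at N1.
Path 4: N0 → N6 ← N4
  N6 is a collider and N6 is conditioned on, which opens it — no node blocks this path, so it is active.
Path 5: N0 → N6 ← N1 → N7 ← N4
  N1 is a fork here and N1 is conditioned on, so the path is blocked at N1.
Path 6: N0 → N6 ← N1 → N7 ← N3 → N4
  N1 is a fork here and N1 is conditioned on, so the path is blocked at N1.
Because an active path exists, N0 and N4 are not d-separated.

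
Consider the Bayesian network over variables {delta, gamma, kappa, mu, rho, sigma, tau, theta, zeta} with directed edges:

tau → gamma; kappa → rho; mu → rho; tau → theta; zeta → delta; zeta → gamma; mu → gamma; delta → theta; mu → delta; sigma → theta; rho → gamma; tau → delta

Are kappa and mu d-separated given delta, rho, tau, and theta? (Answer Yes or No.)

There are 5 undirected paths between kappa and mu; checking each against the conditioning set {delta, rho, tau, theta}:
  1. kappa → rho → gamma ← tau → delta ← mu — rho:chain[blocks]; gamma:collider[blocks]; tau:fork[blocks]; delta:collider[open] ⇒ blocked
  2. kappa → rho → gamma ← tau → theta ← delta ← mu — rho:chain[blocks]; gamma:collider[blocks]; tau:fork[blocks]; theta:collider[open]; delta:chain[blocks] ⇒ blocked
  3. kappa → rho → gamma ← zeta → delta ← mu — rho:chain[blocks]; gamma:collider[blocks]; zeta:fork[open]; delta:collider[open] ⇒ blocked
  4. kappa → rho → gamma ← mu — rho:chain[blocks]; gamma:collider[blocks] ⇒ blocked
  5. kappa → rho ← mu — rho:collider[open] ⇒ active
At least one path is unblocked, so d-separation fails.

No — kappa and mu are not d-separated given {delta, rho, tau, theta}.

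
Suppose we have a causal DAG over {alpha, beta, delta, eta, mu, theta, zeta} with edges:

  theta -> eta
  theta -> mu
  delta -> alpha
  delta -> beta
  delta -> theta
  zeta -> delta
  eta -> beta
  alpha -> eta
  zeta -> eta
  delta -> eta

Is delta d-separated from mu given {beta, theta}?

Yes

5 paths connect delta and mu; each must be blocked for d-separation to hold:
  1. delta → alpha → eta ← theta → mu — alpha:chain[open]; eta:collider[open]; theta:fork[blocks] ⇒ blocked
  2. delta → theta → mu — theta:chain[blocks] ⇒ blocked
  3. delta ← zeta → eta ← theta → mu — zeta:fork[open]; eta:collider[open]; theta:fork[blocks] ⇒ blocked
  4. delta → beta ← eta ← theta → mu — beta:collider[open]; eta:chain[open]; theta:fork[blocks] ⇒ blocked
  5. delta → eta ← theta → mu — eta:collider[open]; theta:fork[blocks] ⇒ blocked
Since every path is blocked, d-separation holds.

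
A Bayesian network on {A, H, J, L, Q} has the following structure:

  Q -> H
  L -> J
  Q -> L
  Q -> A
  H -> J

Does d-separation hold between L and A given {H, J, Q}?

We examine all 2 paths between L and A:
Path 1: L → J ← H ← Q → A
  H is a chain here and H is conditioned on, so the path is blocked at H.
Path 2: L ← Q → A
  Q is a fork here and Q is conditioned on, so the path is blocked at Q.
Every path is blocked, so L and A are d-separated given {H, J, Q}.

Yes — L and A are d-separated given {H, J, Q}.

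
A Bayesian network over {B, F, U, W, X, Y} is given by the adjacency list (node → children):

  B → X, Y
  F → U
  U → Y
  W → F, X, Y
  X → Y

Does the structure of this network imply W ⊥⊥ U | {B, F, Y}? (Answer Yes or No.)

No — W and U are not d-separated given {B, F, Y}.

We examine all 4 paths between W and U:
Path 1: W → Y ← U
  Y is a collider and Y is conditioned on, which opens it — no node blocks this path, so it is active.
Path 2: W → X ← B → Y ← U
  B is a fork here and B is conditioned on, so the path is blocked at B.
Path 3: W → X → Y ← U
  X is a chain and X is not conditioned on; Y is a collider and Y is conditioned on, which opens it — no node blocks this path, so it is active.
Path 4: W → F → U
  F is a chain here and F is conditioned on, so the path is blocked at F.
At least one path is unblocked, so d-separation fails.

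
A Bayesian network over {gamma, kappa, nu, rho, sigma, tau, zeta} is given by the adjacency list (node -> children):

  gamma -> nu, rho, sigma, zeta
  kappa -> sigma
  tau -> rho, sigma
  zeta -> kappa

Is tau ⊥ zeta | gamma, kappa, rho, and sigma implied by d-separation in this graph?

Yes — tau and zeta are d-separated given {gamma, kappa, rho, sigma}.

Enumerating the 4 paths from tau to zeta and testing each for blocking by {gamma, kappa, rho, sigma}:
Path 1: tau → rho ← gamma → zeta
  gamma is a fork here and gamma is conditioned on, so the path is blocked at gamma.
Path 2: tau → rho ← gamma → sigma ← kappa ← zeta
  gamma is a fork here and gamma is conditioned on, so the path is blocked at gamma.
Path 3: tau → sigma ← gamma → zeta
  gamma is a fork here and gamma is conditioned on, so the path is blocked at gamma.
Path 4: tau → sigma ← kappa ← zeta
  kappa is a chain here and kappa is conditioned on, so the path is blocked at kappa.
Every path is blocked, so tau and zeta are d-separated given {gamma, kappa, rho, sigma}.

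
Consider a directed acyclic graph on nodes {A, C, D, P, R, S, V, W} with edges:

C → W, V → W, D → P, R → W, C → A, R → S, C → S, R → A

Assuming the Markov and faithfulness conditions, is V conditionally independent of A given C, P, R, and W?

Yes

There are 4 undirected paths between V and A; checking each against the conditioning set {C, P, R, W}:
  1. V → W ← R → A — W:collider[open]; R:fork[blocks] ⇒ blocked
  2. V → W ← R → S ← C → A — W:collider[open]; R:fork[blocks]; S:collider[blocks]; C:fork[blocks] ⇒ blocked
  3. V → W ← C → A — W:collider[open]; C:fork[blocks] ⇒ blocked
  4. V → W ← C → S ← R → A — W:collider[open]; C:fork[blocks]; S:collider[blocks]; R:fork[blocks] ⇒ blocked
All paths are blocked; V ⊥ A | {C, P, R, W} holds.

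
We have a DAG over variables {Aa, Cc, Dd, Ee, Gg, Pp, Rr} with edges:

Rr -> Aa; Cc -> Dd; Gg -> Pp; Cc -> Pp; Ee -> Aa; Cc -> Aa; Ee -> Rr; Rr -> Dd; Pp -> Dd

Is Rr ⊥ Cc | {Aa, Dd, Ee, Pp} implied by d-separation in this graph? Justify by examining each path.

4 paths connect Rr and Cc; each must be blocked for d-separation to hold:
Path 1: Rr → Dd ← Pp ← Cc
  Pp is a chain here and Pp is conditioned on, so the path is blocked at Pp.
Path 2: Rr → Dd ← Cc
  Dd is a collider and Dd is conditioned on, which opens it — no node blocks this path, so it is active.
Path 3: Rr ← Ee → Aa ← Cc
  Ee is a fork here and Ee is conditioned on, so the path is blocked at Ee.
Path 4: Rr → Aa ← Cc
  Aa is a collider and Aa is conditioned on, which opens it — no node blocks this path, so it is active.
At least one path is unblocked, so d-separation fails.

No — Rr and Cc are not d-separated given {Aa, Dd, Ee, Pp}.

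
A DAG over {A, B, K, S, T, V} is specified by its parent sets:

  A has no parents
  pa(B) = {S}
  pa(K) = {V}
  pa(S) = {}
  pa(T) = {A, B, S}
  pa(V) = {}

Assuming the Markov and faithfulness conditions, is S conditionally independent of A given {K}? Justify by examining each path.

Yes

We examine all 2 paths between S and A:
Path 1: S → T ← A
  T is a collider here and neither T nor any of its descendants is conditioned on, so the collider stays closed — the path is blocked at T.
Path 2: S → B → T ← A
  T is a collider here and neither T nor any of its descendants is conditioned on, so the collider stays closed — the path is blocked at T.
Since every path is blocked, d-separation holds.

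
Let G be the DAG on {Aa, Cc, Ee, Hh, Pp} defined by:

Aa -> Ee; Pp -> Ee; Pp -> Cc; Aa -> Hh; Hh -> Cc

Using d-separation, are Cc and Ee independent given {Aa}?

No

We examine all 2 paths between Cc and Ee:
Path 1: Cc ← Pp → Ee
  Pp is a fork and Pp is not conditioned on — no node blocks this path, so it is active.
Path 2: Cc ← Hh ← Aa → Ee
  Aa is a fork here and Aa is conditioned on, so the path is blocked at Aa.
Because an active path exists, Cc and Ee are not d-separated.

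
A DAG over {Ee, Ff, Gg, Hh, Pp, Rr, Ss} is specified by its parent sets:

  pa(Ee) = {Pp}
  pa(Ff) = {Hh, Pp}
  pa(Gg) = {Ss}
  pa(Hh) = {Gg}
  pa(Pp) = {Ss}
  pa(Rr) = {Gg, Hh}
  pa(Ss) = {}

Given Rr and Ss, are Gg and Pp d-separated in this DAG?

Yes

Enumerating the 3 paths from Gg to Pp and testing each for blocking by {Rr, Ss}:
  1. Gg → Rr ← Hh → Ff ← Pp — Rr:collider[open]; Hh:fork[open]; Ff:collider[blocks] ⇒ blocked
  2. Gg → Hh → Ff ← Pp — Hh:chain[open]; Ff:collider[blocks] ⇒ blocked
  3. Gg ← Ss → Pp — Ss:fork[blocks] ⇒ blocked
All paths are blocked; Gg ⊥ Pp | {Rr, Ss} holds.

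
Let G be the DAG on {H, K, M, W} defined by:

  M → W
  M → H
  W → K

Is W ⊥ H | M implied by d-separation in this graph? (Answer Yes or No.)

Yes

The only undirected path from W to H is:
Path 1: W ← M → H
  M is a fork here and M is conditioned on, so the path is blocked at M.
Every path is blocked, so W and H are d-separated given {M}.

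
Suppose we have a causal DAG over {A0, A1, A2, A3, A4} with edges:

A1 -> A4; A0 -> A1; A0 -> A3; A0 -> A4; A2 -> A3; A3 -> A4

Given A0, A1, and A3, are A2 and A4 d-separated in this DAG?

3 paths connect A2 and A4; each must be blocked for d-separation to hold:
Path 1: A2 → A3 ← A0 → A4
  A0 is a fork here and A0 is conditioned on, so the path is blocked at A0.
Path 2: A2 → A3 ← A0 → A1 → A4
  A0 is a fork here and A0 is conditioned on, so the path is blocked at A0.
Path 3: A2 → A3 → A4
  A3 is a chain here and A3 is conditioned on, so the path is blocked at A3.
Since every path is blocked, d-separation holds.

Yes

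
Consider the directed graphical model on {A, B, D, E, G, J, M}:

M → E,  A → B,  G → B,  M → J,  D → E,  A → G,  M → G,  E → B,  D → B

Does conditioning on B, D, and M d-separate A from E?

There are 6 undirected paths between A and E; checking each against the conditioning set {B, D, M}:
Path 1: A → B ← D → E
  D is a fork here and D is conditioned on, so the path is blocked at D.
Path 2: A → B ← E
  B is a collider and B is conditioned on, which opens it — no node blocks this path, so it is active.
Path 3: A → B ← G ← M → E
  M is a fork here and M is conditioned on, so the path is blocked at M.
Path 4: A → G → B ← D → E
  D is a fork here and D is conditioned on, so the path is blocked at D.
Path 5: A → G → B ← E
  G is a chain and G is not conditioned on; B is a collider and B is conditioned on, which opens it — no node blocks this path, so it is active.
Path 6: A → G ← M → E
  M is a fork here and M is conditioned on, so the path is blocked at M.
Since the path A → B ← E is active, A and E are not d-separated given {B, D, M}.

No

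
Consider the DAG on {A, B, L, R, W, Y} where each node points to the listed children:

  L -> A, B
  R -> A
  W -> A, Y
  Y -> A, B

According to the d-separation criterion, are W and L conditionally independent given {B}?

No — W and L are not d-separated given {B}.

We examine all 4 paths between W and L:
Path 1: W → A ← L
  A is a collider here and neither A nor any of its descendants is conditioned on, so the collider stays closed — the path is blocked at A.
Path 2: W → A ← Y → B ← L
  A is a collider here and neither A nor any of its descendants is conditioned on, so the collider stays closed — the path is blocked at A.
Path 3: W → Y → A ← L
  A is a collider here and neither A nor any of its descendants is conditioned on, so the collider stays closed — the path is blocked at A.
Path 4: W → Y → B ← L
  Y is a chain and Y is not conditioned on; B is a collider and B is conditioned on, which opens it — no node blocks this path, so it is active.
Since the path W → Y → B ← L is active, W and L are not d-separated given {B}.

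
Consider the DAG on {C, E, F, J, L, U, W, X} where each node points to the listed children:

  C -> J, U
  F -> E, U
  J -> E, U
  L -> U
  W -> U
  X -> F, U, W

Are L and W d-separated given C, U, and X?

No

5 paths connect L and W; each must be blocked for d-separation to hold:
Path 1: L → U ← X → W
  X is a fork here and X is conditioned on, so the path is blocked at X.
Path 2: L → U ← J → E ← F ← X → W
  E is a collider here and neither E nor any of its descendants is conditioned on, so the collider stays closed — the path is blocked at E.
Path 3: L → U ← F ← X → W
  X is a fork here and X is conditioned on, so the path is blocked at X.
Path 4: L → U ← W
  U is a collider and U is conditioned on, which opens it — no node blocks this path, so it is active.
Path 5: L → U ← C → J → E ← F ← X → W
  C is a fork here and C is conditioned on, so the path is blocked at C.
Since the path L → U ← W is active, L and W are not d-separated given {C, U, X}.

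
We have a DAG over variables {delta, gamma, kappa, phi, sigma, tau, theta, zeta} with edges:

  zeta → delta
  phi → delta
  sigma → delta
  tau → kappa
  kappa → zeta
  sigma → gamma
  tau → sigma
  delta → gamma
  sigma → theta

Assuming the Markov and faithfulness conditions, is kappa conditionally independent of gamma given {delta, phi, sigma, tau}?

Yes

Enumerating the 4 paths from kappa to gamma and testing each for blocking by {delta, phi, sigma, tau}:
Path 1: kappa → zeta → delta → gamma
  delta is a chain here and delta is conditioned on, so the path is blocked at delta.
Path 2: kappa → zeta → delta ← sigma → gamma
  sigma is a fork here and sigma is conditioned on, so the path is blocked at sigma.
Path 3: kappa ← tau → sigma → delta → gamma
  tau is a fork here and tau is conditioned on, so the path is blocked at tau.
Path 4: kappa ← tau → sigma → gamma
  tau is a fork here and tau is conditioned on, so the path is blocked at tau.
All paths are blocked; kappa ⊥ gamma | {delta, phi, sigma, tau} holds.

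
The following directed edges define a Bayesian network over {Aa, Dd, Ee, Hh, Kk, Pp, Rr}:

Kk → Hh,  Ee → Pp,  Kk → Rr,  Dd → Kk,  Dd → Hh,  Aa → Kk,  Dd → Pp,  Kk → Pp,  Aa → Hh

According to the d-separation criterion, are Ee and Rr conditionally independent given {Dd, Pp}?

Enumerating the 4 paths from Ee to Rr and testing each for blocking by {Dd, Pp}:
Path 1: Ee → Pp ← Dd → Hh ← Aa → Kk → Rr
  Dd is a fork here and Dd is conditioned on, so the path is blocked at Dd.
Path 2: Ee → Pp ← Dd → Hh ← Kk → Rr
  Dd is a fork here and Dd is conditioned on, so the path is blocked at Dd.
Path 3: Ee → Pp ← Dd → Kk → Rr
  Dd is a fork here and Dd is conditioned on, so the path is blocked at Dd.
Path 4: Ee → Pp ← Kk → Rr
  Pp is a collider and Pp is conditioned on, which opens it; Kk is a fork and Kk is not conditioned on — no node blocks this path, so it is active.
Since the path Ee → Pp ← Kk → Rr is active, Ee and Rr are not d-separated given {Dd, Pp}.

No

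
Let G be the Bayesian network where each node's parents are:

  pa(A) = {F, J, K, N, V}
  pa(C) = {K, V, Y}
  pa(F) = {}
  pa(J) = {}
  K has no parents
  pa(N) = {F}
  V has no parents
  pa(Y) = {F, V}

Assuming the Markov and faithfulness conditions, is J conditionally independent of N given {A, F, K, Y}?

No — J and N are not d-separated given {A, F, K, Y}.

We examine all 6 paths between J and N:
Path 1: J → A ← K → C ← Y ← F → N
  K is a fork here and K is conditioned on, so the path is blocked at K.
Path 2: J → A ← K → C ← V → Y ← F → N
  K is a fork here and K is conditioned on, so the path is blocked at K.
Path 3: J → A ← F → N
  F is a fork here and F is conditioned on, so the path is blocked at F.
Path 4: J → A ← N
  A is a collider and A is conditioned on, which opens it — no node blocks this path, so it is active.
Path 5: J → A ← V → Y ← F → N
  F is a fork here and F is conditioned on, so the path is blocked at F.
Path 6: J → A ← V → C ← Y ← F → N
  C is a collider here and neither C nor any of its descendants is conditioned on, so the collider stays closed — the path is blocked at C.
Because an active path exists, J and N are not d-separated.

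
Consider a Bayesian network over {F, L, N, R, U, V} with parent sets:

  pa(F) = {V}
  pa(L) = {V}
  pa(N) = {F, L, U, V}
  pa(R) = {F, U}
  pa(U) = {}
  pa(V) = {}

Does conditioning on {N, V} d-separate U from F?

No — U and F are not d-separated given {N, V}.

We examine all 4 paths between U and F:
Path 1: U → R ← F
  R is a collider here and neither R nor any of its descendants is conditioned on, so the collider stays closed — the path is blocked at R.
Path 2: U → N ← F
  N is a collider and N is conditioned on, which opens it — no node blocks this path, so it is active.
Path 3: U → N ← L ← V → F
  V is a fork here and V is conditioned on, so the path is blocked at V.
Path 4: U → N ← V → F
  V is a fork here and V is conditioned on, so the path is blocked at V.
Since the path U → N ← F is active, U and F are not d-separated given {N, V}.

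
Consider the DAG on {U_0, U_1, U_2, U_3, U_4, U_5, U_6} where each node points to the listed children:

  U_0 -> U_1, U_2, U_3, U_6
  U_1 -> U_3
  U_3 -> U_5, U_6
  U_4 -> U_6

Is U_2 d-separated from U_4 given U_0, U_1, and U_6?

We examine all 3 paths between U_2 and U_4:
Path 1: U_2 ← U_0 → U_3 → U_6 ← U_4
  U_0 is a fork here and U_0 is conditioned on, so the path is blocked at U_0.
Path 2: U_2 ← U_0 → U_1 → U_3 → U_6 ← U_4
  U_0 is a fork here and U_0 is conditioned on, so the path is blocked at U_0.
Path 3: U_2 ← U_0 → U_6 ← U_4
  U_0 is a fork here and U_0 is conditioned on, so the path is blocked at U_0.
Since every path is blocked, d-separation holds.

Yes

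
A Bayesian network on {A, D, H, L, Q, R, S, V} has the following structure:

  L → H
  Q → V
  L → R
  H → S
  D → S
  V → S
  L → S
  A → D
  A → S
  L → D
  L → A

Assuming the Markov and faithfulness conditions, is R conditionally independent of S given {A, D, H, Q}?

6 paths connect R and S; each must be blocked for d-separation to hold:
  1. R ← L → S — L:fork[open] ⇒ active
  2. R ← L → H → S — L:fork[open]; H:chain[blocks] ⇒ blocked
  3. R ← L → A → S — L:fork[open]; A:chain[blocks] ⇒ blocked
  4. R ← L → A → D → S — L:fork[open]; A:chain[blocks]; D:chain[blocks] ⇒ blocked
  5. R ← L → D → S — L:fork[open]; D:chain[blocks] ⇒ blocked
  6. R ← L → D ← A → S — L:fork[open]; D:collider[open]; A:fork[blocks] ⇒ blocked
At least one path is unblocked, so d-separation fails.

No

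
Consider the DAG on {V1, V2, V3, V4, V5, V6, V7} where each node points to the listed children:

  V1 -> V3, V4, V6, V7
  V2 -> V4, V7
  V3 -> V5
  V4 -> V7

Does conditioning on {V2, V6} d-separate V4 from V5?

We examine all 3 paths between V4 and V5:
  1. V4 ← V2 → V7 ← V1 → V3 → V5 — V2:fork[blocks]; V7:collider[blocks]; V1:fork[open]; V3:chain[open] ⇒ blocked
  2. V4 → V7 ← V1 → V3 → V5 — V7:collider[blocks]; V1:fork[open]; V3:chain[open] ⇒ blocked
  3. V4 ← V1 → V3 → V5 — V1:fork[open]; V3:chain[open] ⇒ active
Because an active path exists, V4 and V5 are not d-separated.

No — V4 and V5 are not d-separated given {V2, V6}.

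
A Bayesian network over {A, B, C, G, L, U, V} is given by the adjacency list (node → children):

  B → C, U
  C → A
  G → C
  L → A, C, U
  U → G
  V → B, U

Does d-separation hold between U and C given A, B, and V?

5 paths connect U and C; each must be blocked for d-separation to hold:
Path 1: U ← L → A ← C
  L is a fork and L is not conditioned on; A is a collider and A is conditioned on, which opens it — no node blocks this path, so it is active.
Path 2: U ← L → C
  L is a fork and L is not conditioned on — no node blocks this path, so it is active.
Path 3: U → G → C
  G is a chain and G is not conditioned on — no node blocks this path, so it is active.
Path 4: U ← V → B → C
  V is a fork here and V is conditioned on, so the path is blocked at V.
Path 5: U ← B → C
  B is a fork here and B is conditioned on, so the path is blocked at B.
Because an active path exists, U and C are not d-separated.

No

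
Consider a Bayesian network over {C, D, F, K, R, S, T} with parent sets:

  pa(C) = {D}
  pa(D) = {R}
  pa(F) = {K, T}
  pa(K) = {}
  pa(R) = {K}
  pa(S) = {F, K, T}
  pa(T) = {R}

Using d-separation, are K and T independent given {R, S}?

No

5 paths connect K and T; each must be blocked for d-separation to hold:
Path 1: K → F → S ← T
  F is a chain and F is not conditioned on; S is a collider and S is conditioned on, which opens it — no node blocks this path, so it is active.
Path 2: K → F ← T
  F is a collider and its descendant S is conditioned on, which opens it — no node blocks this path, so it is active.
Path 3: K → R → T
  R is a chain here and R is conditioned on, so the path is blocked at R.
Path 4: K → S ← F ← T
  S is a collider and S is conditioned on, which opens it; F is a chain and F is not conditioned on — no node blocks this path, so it is active.
Path 5: K → S ← T
  S is a collider and S is conditioned on, which opens it — no node blocks this path, so it is active.
Since the path K → F → S ← T is active, K and T are not d-separated given {R, S}.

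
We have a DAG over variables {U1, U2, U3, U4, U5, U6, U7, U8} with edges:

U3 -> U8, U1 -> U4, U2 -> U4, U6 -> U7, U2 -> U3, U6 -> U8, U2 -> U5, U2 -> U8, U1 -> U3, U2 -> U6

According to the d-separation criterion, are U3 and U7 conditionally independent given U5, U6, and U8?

We examine all 6 paths between U3 and U7:
Path 1: U3 ← U2 → U6 → U7
  U6 is a chain here and U6 is conditioned on, so the path is blocked at U6.
Path 2: U3 ← U2 → U8 ← U6 → U7
  U6 is a fork here and U6 is conditioned on, so the path is blocked at U6.
Path 3: U3 ← U1 → U4 ← U2 → U6 → U7
  U4 is a collider here and neither U4 nor any of its descendants is conditioned on, so the collider stays closed — the path is blocked at U4.
Path 4: U3 ← U1 → U4 ← U2 → U8 ← U6 → U7
  U4 is a collider here and neither U4 nor any of its descendants is conditioned on, so the collider stays closed — the path is blocked at U4.
Path 5: U3 → U8 ← U2 → U6 → U7
  U6 is a chain here and U6 is conditioned on, so the path is blocked at U6.
Path 6: U3 → U8 ← U6 → U7
  U6 is a fork here and U6 is conditioned on, so the path is blocked at U6.
Every path is blocked, so U3 and U7 are d-separated given {U5, U6, U8}.

Yes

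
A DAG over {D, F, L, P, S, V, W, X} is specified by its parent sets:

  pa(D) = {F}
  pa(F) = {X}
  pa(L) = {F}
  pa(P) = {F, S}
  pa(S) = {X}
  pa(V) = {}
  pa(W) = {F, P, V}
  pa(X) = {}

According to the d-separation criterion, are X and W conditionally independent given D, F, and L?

No

We examine all 4 paths between X and W:
Path 1: X → S → P → W
  S is a chain and S is not conditioned on; P is a chain and P is not conditioned on — no node blocks this path, so it is active.
Path 2: X → S → P ← F → W
  P is a collider here and neither P nor any of its descendants is conditioned on, so the collider stays closed — the path is blocked at P.
Path 3: X → F → W
  F is a chain here and F is conditioned on, so the path is blocked at F.
Path 4: X → F → P → W
  F is a chain here and F is conditioned on, so the path is blocked at F.
At least one path is unblocked, so d-separation fails.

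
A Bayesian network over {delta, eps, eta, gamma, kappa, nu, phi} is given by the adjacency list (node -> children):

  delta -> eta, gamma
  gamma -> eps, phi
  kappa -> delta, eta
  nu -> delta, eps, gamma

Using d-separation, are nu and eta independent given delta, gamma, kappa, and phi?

Yes — nu and eta are d-separated given {delta, gamma, kappa, phi}.

We examine all 6 paths between nu and eta:
Path 1: nu → eps ← gamma ← delta → eta
  eps is a collider here and neither eps nor any of its descendants is conditioned on, so the collider stays closed — the path is blocked at eps.
Path 2: nu → eps ← gamma ← delta ← kappa → eta
  eps is a collider here and neither eps nor any of its descendants is conditioned on, so the collider stays closed — the path is blocked at eps.
Path 3: nu → gamma ← delta → eta
  delta is a fork here and delta is conditioned on, so the path is blocked at delta.
Path 4: nu → gamma ← delta ← kappa → eta
  delta is a chain here and delta is conditioned on, so the path is blocked at delta.
Path 5: nu → delta → eta
  delta is a chain here and delta is conditioned on, so the path is blocked at delta.
Path 6: nu → delta ← kappa → eta
  kappa is a fork here and kappa is conditioned on, so the path is blocked at kappa.
Every path is blocked, so nu and eta are d-separated given {delta, gamma, kappa, phi}.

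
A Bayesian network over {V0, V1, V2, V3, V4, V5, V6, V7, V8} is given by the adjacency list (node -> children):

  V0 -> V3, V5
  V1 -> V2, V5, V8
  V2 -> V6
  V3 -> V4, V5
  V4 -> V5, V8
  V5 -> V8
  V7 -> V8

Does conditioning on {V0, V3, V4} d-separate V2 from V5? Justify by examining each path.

Enumerating the 5 paths from V2 to V5 and testing each for blocking by {V0, V3, V4}:
  1. V2 ← V1 → V5 — V1:fork[open] ⇒ active
  2. V2 ← V1 → V8 ← V5 — V1:fork[open]; V8:collider[blocks] ⇒ blocked
  3. V2 ← V1 → V8 ← V4 → V5 — V1:fork[open]; V8:collider[blocks]; V4:fork[blocks] ⇒ blocked
  4. V2 ← V1 → V8 ← V4 ← V3 → V5 — V1:fork[open]; V8:collider[blocks]; V4:chain[blocks]; V3:fork[blocks] ⇒ blocked
  5. V2 ← V1 → V8 ← V4 ← V3 ← V0 → V5 — V1:fork[open]; V8:collider[blocks]; V4:chain[blocks]; V3:chain[blocks]; V0:fork[blocks] ⇒ blocked
Because an active path exists, V2 and V5 are not d-separated.

No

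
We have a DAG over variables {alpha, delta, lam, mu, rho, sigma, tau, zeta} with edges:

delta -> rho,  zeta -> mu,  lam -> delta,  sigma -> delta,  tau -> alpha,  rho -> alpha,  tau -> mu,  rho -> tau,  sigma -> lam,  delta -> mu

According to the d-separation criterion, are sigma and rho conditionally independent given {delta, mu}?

There are 6 undirected paths between sigma and rho; checking each against the conditioning set {delta, mu}:
  1. sigma → delta → rho — delta:chain[blocks] ⇒ blocked
  2. sigma → delta → mu ← tau ← rho — delta:chain[blocks]; mu:collider[open]; tau:chain[open] ⇒ blocked
  3. sigma → delta → mu ← tau → alpha ← rho — delta:chain[blocks]; mu:collider[open]; tau:fork[open]; alpha:collider[blocks] ⇒ blocked
  4. sigma → lam → delta → rho — lam:chain[open]; delta:chain[blocks] ⇒ blocked
  5. sigma → lam → delta → mu ← tau ← rho — lam:chain[open]; delta:chain[blocks]; mu:collider[open]; tau:chain[open] ⇒ blocked
  6. sigma → lam → delta → mu ← tau → alpha ← rho — lam:chain[open]; delta:chain[blocks]; mu:collider[open]; tau:fork[open]; alpha:collider[blocks] ⇒ blocked
Since every path is blocked, d-separation holds.

Yes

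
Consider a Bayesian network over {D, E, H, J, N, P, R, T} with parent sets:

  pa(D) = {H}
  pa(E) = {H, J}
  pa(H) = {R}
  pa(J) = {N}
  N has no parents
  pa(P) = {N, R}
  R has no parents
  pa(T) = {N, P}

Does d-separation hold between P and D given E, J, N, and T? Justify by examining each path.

No

3 paths connect P and D; each must be blocked for d-separation to hold:
Path 1: P → T ← N → J → E ← H → D
  N is a fork here and N is conditioned on, so the path is blocked at N.
Path 2: P ← N → J → E ← H → D
  N is a fork here and N is conditioned on, so the path is blocked at N.
Path 3: P ← R → H → D
  R is a fork and R is not conditioned on; H is a chain and H is not conditioned on — no node blocks this path, so it is active.
Since the path P ← R → H → D is active, P and D are not d-separated given {E, J, N, T}.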